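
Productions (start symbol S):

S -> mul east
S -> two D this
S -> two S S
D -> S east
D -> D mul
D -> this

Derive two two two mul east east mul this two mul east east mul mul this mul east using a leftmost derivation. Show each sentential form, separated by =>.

S => two S S => two two S S S => two two two D this S S => two two two D mul this S S => two two two S east mul this S S => two two two mul east east mul this S S => two two two mul east east mul this two D this S => two two two mul east east mul this two D mul this S => two two two mul east east mul this two D mul mul this S => two two two mul east east mul this two S east mul mul this S => two two two mul east east mul this two mul east east mul mul this S => two two two mul east east mul this two mul east east mul mul this mul east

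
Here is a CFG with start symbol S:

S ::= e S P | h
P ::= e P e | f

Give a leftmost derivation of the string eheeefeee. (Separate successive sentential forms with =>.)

S => eSP   [S ::= e S P]
eSP => ehP   [S ::= h]
ehP => ehePe   [P ::= e P e]
ehePe => eheePee   [P ::= e P e]
eheePee => eheeePeee   [P ::= e P e]
eheeePeee => eheeefeee   [P ::= f]

S=>eSP=>ehP=>ehePe=>eheePee=>eheeePeee=>eheeefeee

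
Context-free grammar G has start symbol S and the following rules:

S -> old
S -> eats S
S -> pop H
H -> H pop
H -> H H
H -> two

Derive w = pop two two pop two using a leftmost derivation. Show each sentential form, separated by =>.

S => pop H   [S -> pop H]
pop H => pop H H   [H -> H H]
pop H H => pop two H   [H -> two]
pop two H => pop two H H   [H -> H H]
pop two H H => pop two H pop H   [H -> H pop]
pop two H pop H => pop two two pop H   [H -> two]
pop two two pop H => pop two two pop two   [H -> two]

S => pop H => pop H H => pop two H => pop two H H => pop two H pop H => pop two two pop H => pop two two pop two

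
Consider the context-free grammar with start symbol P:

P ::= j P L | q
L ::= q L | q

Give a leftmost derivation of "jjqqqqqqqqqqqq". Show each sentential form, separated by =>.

P => jPL => jjPLL => jjqLL => jjqqLL => jjqqqLL => jjqqqqLL => jjqqqqqLL => jjqqqqqqLL => jjqqqqqqqLL => jjqqqqqqqqLL => jjqqqqqqqqqL => jjqqqqqqqqqqL => jjqqqqqqqqqqqL => jjqqqqqqqqqqqq

P => jPL   [P ::= j P L]
jPL => jjPLL   [P ::= j P L]
jjPLL => jjqLL   [P ::= q]
jjqLL => jjqqLL   [L ::= q L]
jjqqLL => jjqqqLL   [L ::= q L]
jjqqqLL => jjqqqqLL   [L ::= q L]
jjqqqqLL => jjqqqqqLL   [L ::= q L]
jjqqqqqLL => jjqqqqqqLL   [L ::= q L]
jjqqqqqqLL => jjqqqqqqqLL   [L ::= q L]
jjqqqqqqqLL => jjqqqqqqqqLL   [L ::= q L]
jjqqqqqqqqLL => jjqqqqqqqqqL   [L ::= q]
jjqqqqqqqqqL => jjqqqqqqqqqqL   [L ::= q L]
jjqqqqqqqqqqL => jjqqqqqqqqqqqL   [L ::= q L]
jjqqqqqqqqqqqL => jjqqqqqqqqqqqq   [L ::= q]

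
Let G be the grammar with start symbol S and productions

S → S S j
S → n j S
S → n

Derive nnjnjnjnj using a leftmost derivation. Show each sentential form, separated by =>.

S => SSj   [S → S S j]
SSj => SSjSj   [S → S S j]
SSjSj => SSjSjSj   [S → S S j]
SSjSjSj => SSjSjSjSj   [S → S S j]
SSjSjSjSj => nSjSjSjSj   [S → n]
nSjSjSjSj => nnjSjSjSj   [S → n]
nnjSjSjSj => nnjnjSjSj   [S → n]
nnjnjSjSj => nnjnjnjSj   [S → n]
nnjnjnjSj => nnjnjnjnj   [S → n]

S=>SSj=>SSjSj=>SSjSjSj=>SSjSjSjSj=>nSjSjSjSj=>nnjSjSjSj=>nnjnjSjSj=>nnjnjnjSj=>nnjnjnjnj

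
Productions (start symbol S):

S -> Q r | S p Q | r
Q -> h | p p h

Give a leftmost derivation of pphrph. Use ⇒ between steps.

S⇒SpQ⇒QrpQ⇒pphrpQ⇒pphrph

S ⇒ SpQ   [S -> S p Q]
SpQ ⇒ QrpQ   [S -> Q r]
QrpQ ⇒ pphrpQ   [Q -> p p h]
pphrpQ ⇒ pphrph   [Q -> h]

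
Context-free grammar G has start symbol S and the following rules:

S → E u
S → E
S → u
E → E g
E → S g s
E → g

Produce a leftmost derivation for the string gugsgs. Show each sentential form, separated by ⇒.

S ⇒ E ⇒ Sgs ⇒ Egs ⇒ Sgsgs ⇒ Eugsgs ⇒ gugsgs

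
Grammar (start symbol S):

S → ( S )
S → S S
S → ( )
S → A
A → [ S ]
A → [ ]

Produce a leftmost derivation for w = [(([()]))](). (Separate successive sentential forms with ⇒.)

S ⇒ SS   [S → S S]
SS ⇒ AS   [S → A]
AS ⇒ [S]S   [A → [ S ]]
[S]S ⇒ [(S)]S   [S → ( S )]
[(S)]S ⇒ [((S))]S   [S → ( S )]
[((S))]S ⇒ [((A))]S   [S → A]
[((A))]S ⇒ [(([S]))]S   [A → [ S ]]
[(([S]))]S ⇒ [(([()]))]S   [S → ( )]
[(([()]))]S ⇒ [(([()]))]()   [S → ( )]

S ⇒ SS ⇒ AS ⇒ [S]S ⇒ [(S)]S ⇒ [((S))]S ⇒ [((A))]S ⇒ [(([S]))]S ⇒ [(([()]))]S ⇒ [(([()]))]()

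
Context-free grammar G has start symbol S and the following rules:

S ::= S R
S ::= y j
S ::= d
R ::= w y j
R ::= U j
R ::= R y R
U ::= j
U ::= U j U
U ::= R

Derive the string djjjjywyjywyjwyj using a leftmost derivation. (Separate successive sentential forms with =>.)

S => SR   [S ::= S R]
SR => SRR   [S ::= S R]
SRR => dRR   [S ::= d]
dRR => dRyRR   [R ::= R y R]
dRyRR => dRyRyRR   [R ::= R y R]
dRyRyRR => dUjyRyRR   [R ::= U j]
dUjyRyRR => dUjUjyRyRR   [U ::= U j U]
dUjUjyRyRR => djjUjyRyRR   [U ::= j]
djjUjyRyRR => djjjjyRyRR   [U ::= j]
djjjjyRyRR => djjjjywyjyRR   [R ::= w y j]
djjjjywyjyRR => djjjjywyjywyjR   [R ::= w y j]
djjjjywyjywyjR => djjjjywyjywyjwyj   [R ::= w y j]

S=>SR=>SRR=>dRR=>dRyRR=>dRyRyRR=>dUjyRyRR=>dUjUjyRyRR=>djjUjyRyRR=>djjjjyRyRR=>djjjjywyjyRR=>djjjjywyjywyjR=>djjjjywyjywyjwyj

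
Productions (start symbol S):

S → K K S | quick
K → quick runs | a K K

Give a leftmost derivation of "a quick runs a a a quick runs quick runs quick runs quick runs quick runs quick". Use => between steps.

S => K K S   [S → K K S]
K K S => a K K K S   [K → a K K]
a K K K S => a quick runs K K S   [K → quick runs]
a quick runs K K S => a quick runs a K K K S   [K → a K K]
a quick runs a K K K S => a quick runs a a K K K K S   [K → a K K]
a quick runs a a K K K K S => a quick runs a a a K K K K K S   [K → a K K]
a quick runs a a a K K K K K S => a quick runs a a a quick runs K K K K S   [K → quick runs]
a quick runs a a a quick runs K K K K S => a quick runs a a a quick runs quick runs K K K S   [K → quick runs]
a quick runs a a a quick runs quick runs K K K S => a quick runs a a a quick runs quick runs quick runs K K S   [K → quick runs]
a quick runs a a a quick runs quick runs quick runs K K S => a quick runs a a a quick runs quick runs quick runs quick runs K S   [K → quick runs]
a quick runs a a a quick runs quick runs quick runs quick runs K S => a quick runs a a a quick runs quick runs quick runs quick runs quick runs S   [K → quick runs]
a quick runs a a a quick runs quick runs quick runs quick runs quick runs S => a quick runs a a a quick runs quick runs quick runs quick runs quick runs quick   [S → quick]

S => K K S => a K K K S => a quick runs K K S => a quick runs a K K K S => a quick runs a a K K K K S => a quick runs a a a K K K K K S => a quick runs a a a quick runs K K K K S => a quick runs a a a quick runs quick runs K K K S => a quick runs a a a quick runs quick runs quick runs K K S => a quick runs a a a quick runs quick runs quick runs quick runs K S => a quick runs a a a quick runs quick runs quick runs quick runs quick runs S => a quick runs a a a quick runs quick runs quick runs quick runs quick runs quick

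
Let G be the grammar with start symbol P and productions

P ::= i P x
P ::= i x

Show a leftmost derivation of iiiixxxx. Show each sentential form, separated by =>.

P=>iPx=>iiPxx=>iiiPxxx=>iiiixxxx

P => iPx   [P ::= i P x]
iPx => iiPxx   [P ::= i P x]
iiPxx => iiiPxxx   [P ::= i P x]
iiiPxxx => iiiixxxx   [P ::= i x]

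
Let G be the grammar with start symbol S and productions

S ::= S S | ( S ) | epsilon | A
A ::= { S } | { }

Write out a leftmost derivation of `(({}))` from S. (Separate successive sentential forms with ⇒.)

S⇒SS⇒SSS⇒SSSS⇒(S)SSS⇒((S))SSS⇒((SS))SSS⇒((AS))SSS⇒(({}S))SSS⇒(({}))SSS⇒(({}))SS⇒(({}))S⇒(({}))

S ⇒ SS   [S ::= S S]
SS ⇒ SSS   [S ::= S S]
SSS ⇒ SSSS   [S ::= S S]
SSSS ⇒ (S)SSS   [S ::= ( S )]
(S)SSS ⇒ ((S))SSS   [S ::= ( S )]
((S))SSS ⇒ ((SS))SSS   [S ::= S S]
((SS))SSS ⇒ ((AS))SSS   [S ::= A]
((AS))SSS ⇒ (({}S))SSS   [A ::= { }]
(({}S))SSS ⇒ (({}))SSS   [S ::= epsilon]
(({}))SSS ⇒ (({}))SS   [S ::= epsilon]
(({}))SS ⇒ (({}))S   [S ::= epsilon]
(({}))S ⇒ (({}))   [S ::= epsilon]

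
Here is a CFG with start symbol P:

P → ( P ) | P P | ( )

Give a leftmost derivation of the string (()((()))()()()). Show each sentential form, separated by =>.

P => (P) => (PP) => (PPP) => (()PP) => (()PPP) => (()(P)PP) => (()((P))PP) => (()((()))PP) => (()((()))PPP) => (()((()))()PP) => (()((()))()()P) => (()((()))()()())

P => (P)   [P → ( P )]
(P) => (PP)   [P → P P]
(PP) => (PPP)   [P → P P]
(PPP) => (()PP)   [P → ( )]
(()PP) => (()PPP)   [P → P P]
(()PPP) => (()(P)PP)   [P → ( P )]
(()(P)PP) => (()((P))PP)   [P → ( P )]
(()((P))PP) => (()((()))PP)   [P → ( )]
(()((()))PP) => (()((()))PPP)   [P → P P]
(()((()))PPP) => (()((()))()PP)   [P → ( )]
(()((()))()PP) => (()((()))()()P)   [P → ( )]
(()((()))()()P) => (()((()))()()())   [P → ( )]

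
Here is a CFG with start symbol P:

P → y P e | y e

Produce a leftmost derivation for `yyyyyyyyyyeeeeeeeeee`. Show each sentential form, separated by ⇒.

P ⇒ yPe   [P → y P e]
yPe ⇒ yyPee   [P → y P e]
yyPee ⇒ yyyPeee   [P → y P e]
yyyPeee ⇒ yyyyPeeee   [P → y P e]
yyyyPeeee ⇒ yyyyyPeeeee   [P → y P e]
yyyyyPeeeee ⇒ yyyyyyPeeeeee   [P → y P e]
yyyyyyPeeeeee ⇒ yyyyyyyPeeeeeee   [P → y P e]
yyyyyyyPeeeeeee ⇒ yyyyyyyyPeeeeeeee   [P → y P e]
yyyyyyyyPeeeeeeee ⇒ yyyyyyyyyPeeeeeeeee   [P → y P e]
yyyyyyyyyPeeeeeeeee ⇒ yyyyyyyyyyeeeeeeeeee   [P → y e]

P ⇒ yPe ⇒ yyPee ⇒ yyyPeee ⇒ yyyyPeeee ⇒ yyyyyPeeeee ⇒ yyyyyyPeeeeee ⇒ yyyyyyyPeeeeeee ⇒ yyyyyyyyPeeeeeeee ⇒ yyyyyyyyyPeeeeeeeee ⇒ yyyyyyyyyyeeeeeeeeee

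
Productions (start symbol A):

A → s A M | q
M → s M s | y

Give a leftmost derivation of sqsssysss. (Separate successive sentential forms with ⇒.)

A⇒sAM⇒sqM⇒sqsMs⇒sqssMss⇒sqsssMsss⇒sqsssysss

A ⇒ sAM   [A → s A M]
sAM ⇒ sqM   [A → q]
sqM ⇒ sqsMs   [M → s M s]
sqsMs ⇒ sqssMss   [M → s M s]
sqssMss ⇒ sqsssMsss   [M → s M s]
sqsssMsss ⇒ sqsssysss   [M → y]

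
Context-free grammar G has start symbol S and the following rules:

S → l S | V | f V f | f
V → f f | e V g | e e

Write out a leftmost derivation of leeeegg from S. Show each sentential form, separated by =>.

S => lS => lV => leVg => leeVgg => leeeegg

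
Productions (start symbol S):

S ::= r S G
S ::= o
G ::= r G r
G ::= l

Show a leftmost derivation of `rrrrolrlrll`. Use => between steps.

S => rSG   [S ::= r S G]
rSG => rrSGG   [S ::= r S G]
rrSGG => rrrSGGG   [S ::= r S G]
rrrSGGG => rrrrSGGGG   [S ::= r S G]
rrrrSGGGG => rrrroGGGG   [S ::= o]
rrrroGGGG => rrrrolGGG   [G ::= l]
rrrrolGGG => rrrrolrGrGG   [G ::= r G r]
rrrrolrGrGG => rrrrolrlrGG   [G ::= l]
rrrrolrlrGG => rrrrolrlrlG   [G ::= l]
rrrrolrlrlG => rrrrolrlrll   [G ::= l]

S => rSG => rrSGG => rrrSGGG => rrrrSGGGG => rrrroGGGG => rrrrolGGG => rrrrolrGrGG => rrrrolrlrGG => rrrrolrlrlG => rrrrolrlrll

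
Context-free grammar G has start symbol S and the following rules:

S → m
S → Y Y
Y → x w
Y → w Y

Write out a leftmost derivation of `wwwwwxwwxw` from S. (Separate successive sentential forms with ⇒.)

S⇒YY⇒wYY⇒wwYY⇒wwwYY⇒wwwwYY⇒wwwwwYY⇒wwwwwxwY⇒wwwwwxwwY⇒wwwwwxwwxw

S ⇒ YY   [S → Y Y]
YY ⇒ wYY   [Y → w Y]
wYY ⇒ wwYY   [Y → w Y]
wwYY ⇒ wwwYY   [Y → w Y]
wwwYY ⇒ wwwwYY   [Y → w Y]
wwwwYY ⇒ wwwwwYY   [Y → w Y]
wwwwwYY ⇒ wwwwwxwY   [Y → x w]
wwwwwxwY ⇒ wwwwwxwwY   [Y → w Y]
wwwwwxwwY ⇒ wwwwwxwwxw   [Y → x w]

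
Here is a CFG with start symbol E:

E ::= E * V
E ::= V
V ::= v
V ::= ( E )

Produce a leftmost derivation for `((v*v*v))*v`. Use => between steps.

E => E*V => V*V => (E)*V => (V)*V => ((E))*V => ((E*V))*V => ((E*V*V))*V => ((V*V*V))*V => ((v*V*V))*V => ((v*v*V))*V => ((v*v*v))*V => ((v*v*v))*v

E => E*V   [E ::= E * V]
E*V => V*V   [E ::= V]
V*V => (E)*V   [V ::= ( E )]
(E)*V => (V)*V   [E ::= V]
(V)*V => ((E))*V   [V ::= ( E )]
((E))*V => ((E*V))*V   [E ::= E * V]
((E*V))*V => ((E*V*V))*V   [E ::= E * V]
((E*V*V))*V => ((V*V*V))*V   [E ::= V]
((V*V*V))*V => ((v*V*V))*V   [V ::= v]
((v*V*V))*V => ((v*v*V))*V   [V ::= v]
((v*v*V))*V => ((v*v*v))*V   [V ::= v]
((v*v*v))*V => ((v*v*v))*v   [V ::= v]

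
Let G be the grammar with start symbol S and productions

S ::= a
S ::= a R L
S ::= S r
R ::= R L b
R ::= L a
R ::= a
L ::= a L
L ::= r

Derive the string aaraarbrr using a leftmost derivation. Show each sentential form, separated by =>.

S => Sr => aRLr => aRLbLr => aLaLbLr => aaLaLbLr => aaraLbLr => aaraaLbLr => aaraarbLr => aaraarbrr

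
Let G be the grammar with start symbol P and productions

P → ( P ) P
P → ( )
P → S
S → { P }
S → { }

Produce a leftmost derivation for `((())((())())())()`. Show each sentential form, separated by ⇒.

P ⇒ (P)P ⇒ ((P)P)P ⇒ ((())P)P ⇒ ((())(P)P)P ⇒ ((())((P)P)P)P ⇒ ((())((())P)P)P ⇒ ((())((())())P)P ⇒ ((())((())())())P ⇒ ((())((())())())()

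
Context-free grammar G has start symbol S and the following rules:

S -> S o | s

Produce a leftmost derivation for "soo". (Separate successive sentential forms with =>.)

S=>So=>Soo=>soo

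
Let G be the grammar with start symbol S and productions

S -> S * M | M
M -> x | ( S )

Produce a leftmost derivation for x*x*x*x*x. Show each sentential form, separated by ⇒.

S⇒S*M⇒S*M*M⇒S*M*M*M⇒S*M*M*M*M⇒M*M*M*M*M⇒x*M*M*M*M⇒x*x*M*M*M⇒x*x*x*M*M⇒x*x*x*x*M⇒x*x*x*x*x

S ⇒ S*M   [S -> S * M]
S*M ⇒ S*M*M   [S -> S * M]
S*M*M ⇒ S*M*M*M   [S -> S * M]
S*M*M*M ⇒ S*M*M*M*M   [S -> S * M]
S*M*M*M*M ⇒ M*M*M*M*M   [S -> M]
M*M*M*M*M ⇒ x*M*M*M*M   [M -> x]
x*M*M*M*M ⇒ x*x*M*M*M   [M -> x]
x*x*M*M*M ⇒ x*x*x*M*M   [M -> x]
x*x*x*M*M ⇒ x*x*x*x*M   [M -> x]
x*x*x*x*M ⇒ x*x*x*x*x   [M -> x]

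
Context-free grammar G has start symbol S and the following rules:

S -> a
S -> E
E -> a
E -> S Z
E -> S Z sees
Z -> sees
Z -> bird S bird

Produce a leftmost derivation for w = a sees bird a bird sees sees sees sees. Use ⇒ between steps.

S ⇒ E   [S -> E]
E ⇒ S Z sees   [E -> S Z sees]
S Z sees ⇒ E Z sees   [S -> E]
E Z sees ⇒ S Z Z sees   [E -> S Z]
S Z Z sees ⇒ E Z Z sees   [S -> E]
E Z Z sees ⇒ S Z sees Z Z sees   [E -> S Z sees]
S Z sees Z Z sees ⇒ E Z sees Z Z sees   [S -> E]
E Z sees Z Z sees ⇒ S Z Z sees Z Z sees   [E -> S Z]
S Z Z sees Z Z sees ⇒ a Z Z sees Z Z sees   [S -> a]
a Z Z sees Z Z sees ⇒ a sees Z sees Z Z sees   [Z -> sees]
a sees Z sees Z Z sees ⇒ a sees bird S bird sees Z Z sees   [Z -> bird S bird]
a sees bird S bird sees Z Z sees ⇒ a sees bird a bird sees Z Z sees   [S -> a]
a sees bird a bird sees Z Z sees ⇒ a sees bird a bird sees sees Z sees   [Z -> sees]
a sees bird a bird sees sees Z sees ⇒ a sees bird a bird sees sees sees sees   [Z -> sees]

S ⇒ E ⇒ S Z sees ⇒ E Z sees ⇒ S Z Z sees ⇒ E Z Z sees ⇒ S Z sees Z Z sees ⇒ E Z sees Z Z sees ⇒ S Z Z sees Z Z sees ⇒ a Z Z sees Z Z sees ⇒ a sees Z sees Z Z sees ⇒ a sees bird S bird sees Z Z sees ⇒ a sees bird a bird sees Z Z sees ⇒ a sees bird a bird sees sees Z sees ⇒ a sees bird a bird sees sees sees sees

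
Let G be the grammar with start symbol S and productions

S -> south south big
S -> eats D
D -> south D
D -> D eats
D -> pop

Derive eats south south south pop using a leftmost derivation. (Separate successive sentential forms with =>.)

S => eats D => eats south D => eats south south D => eats south south south D => eats south south south pop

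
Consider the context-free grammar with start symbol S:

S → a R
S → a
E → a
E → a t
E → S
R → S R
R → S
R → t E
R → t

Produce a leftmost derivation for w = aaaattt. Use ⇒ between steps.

S ⇒ aR   [S → a R]
aR ⇒ aSR   [R → S R]
aSR ⇒ aaRR   [S → a R]
aaRR ⇒ aaSRR   [R → S R]
aaSRR ⇒ aaaRR   [S → a]
aaaRR ⇒ aaaSRR   [R → S R]
aaaSRR ⇒ aaaaRRR   [S → a R]
aaaaRRR ⇒ aaaatRR   [R → t]
aaaatRR ⇒ aaaattR   [R → t]
aaaattR ⇒ aaaattt   [R → t]

S⇒aR⇒aSR⇒aaRR⇒aaSRR⇒aaaRR⇒aaaSRR⇒aaaaRRR⇒aaaatRR⇒aaaattR⇒aaaattt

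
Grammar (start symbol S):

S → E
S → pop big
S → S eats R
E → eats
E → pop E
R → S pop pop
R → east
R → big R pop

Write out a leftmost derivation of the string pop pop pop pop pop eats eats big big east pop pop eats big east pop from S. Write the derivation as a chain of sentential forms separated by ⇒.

S ⇒ S eats R ⇒ S eats R eats R ⇒ E eats R eats R ⇒ pop E eats R eats R ⇒ pop pop E eats R eats R ⇒ pop pop pop E eats R eats R ⇒ pop pop pop pop E eats R eats R ⇒ pop pop pop pop pop E eats R eats R ⇒ pop pop pop pop pop eats eats R eats R ⇒ pop pop pop pop pop eats eats big R pop eats R ⇒ pop pop pop pop pop eats eats big big R pop pop eats R ⇒ pop pop pop pop pop eats eats big big east pop pop eats R ⇒ pop pop pop pop pop eats eats big big east pop pop eats big R pop ⇒ pop pop pop pop pop eats eats big big east pop pop eats big east pop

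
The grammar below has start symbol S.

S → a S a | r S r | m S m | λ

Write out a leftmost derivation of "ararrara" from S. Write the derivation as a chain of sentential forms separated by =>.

S => aSa => arSra => araSara => ararSrara => ararrara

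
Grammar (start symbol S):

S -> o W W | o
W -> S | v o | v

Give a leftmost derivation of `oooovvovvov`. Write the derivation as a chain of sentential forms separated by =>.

S=>oWW=>oSW=>ooWWW=>ooSWW=>oooWWWW=>oooSWWW=>ooooWWWWW=>oooovWWWW=>oooovvoWWW=>oooovvovWW=>oooovvovvoW=>oooovvovvov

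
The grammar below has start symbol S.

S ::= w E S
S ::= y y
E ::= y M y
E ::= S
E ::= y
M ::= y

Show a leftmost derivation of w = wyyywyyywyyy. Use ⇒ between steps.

S ⇒ wES   [S ::= w E S]
wES ⇒ wyMyS   [E ::= y M y]
wyMyS ⇒ wyyyS   [M ::= y]
wyyyS ⇒ wyyywES   [S ::= w E S]
wyyywES ⇒ wyyywyMyS   [E ::= y M y]
wyyywyMyS ⇒ wyyywyyyS   [M ::= y]
wyyywyyyS ⇒ wyyywyyywES   [S ::= w E S]
wyyywyyywES ⇒ wyyywyyywyS   [E ::= y]
wyyywyyywyS ⇒ wyyywyyywyyy   [S ::= y y]

S ⇒ wES ⇒ wyMyS ⇒ wyyyS ⇒ wyyywES ⇒ wyyywyMyS ⇒ wyyywyyyS ⇒ wyyywyyywES ⇒ wyyywyyywyS ⇒ wyyywyyywyyy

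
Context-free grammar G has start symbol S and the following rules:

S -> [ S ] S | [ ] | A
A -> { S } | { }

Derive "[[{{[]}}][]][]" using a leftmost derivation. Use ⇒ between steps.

S⇒[S]S⇒[[S]S]S⇒[[A]S]S⇒[[{S}]S]S⇒[[{A}]S]S⇒[[{{S}}]S]S⇒[[{{[]}}]S]S⇒[[{{[]}}][]]S⇒[[{{[]}}][]][]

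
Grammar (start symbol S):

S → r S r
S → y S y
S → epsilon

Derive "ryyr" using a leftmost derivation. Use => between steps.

S=>rSr=>rySyr=>ryyr

S => rSr   [S → r S r]
rSr => rySyr   [S → y S y]
rySyr => ryyr   [S → epsilon]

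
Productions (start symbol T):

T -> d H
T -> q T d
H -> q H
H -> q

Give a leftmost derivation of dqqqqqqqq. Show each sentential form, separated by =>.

T => dH => dqH => dqqH => dqqqH => dqqqqH => dqqqqqH => dqqqqqqH => dqqqqqqqH => dqqqqqqqq

T => dH   [T -> d H]
dH => dqH   [H -> q H]
dqH => dqqH   [H -> q H]
dqqH => dqqqH   [H -> q H]
dqqqH => dqqqqH   [H -> q H]
dqqqqH => dqqqqqH   [H -> q H]
dqqqqqH => dqqqqqqH   [H -> q H]
dqqqqqqH => dqqqqqqqH   [H -> q H]
dqqqqqqqH => dqqqqqqqq   [H -> q]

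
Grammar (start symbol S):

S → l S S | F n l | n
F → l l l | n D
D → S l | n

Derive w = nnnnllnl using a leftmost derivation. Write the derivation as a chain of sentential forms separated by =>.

S => Fnl   [S → F n l]
Fnl => nDnl   [F → n D]
nDnl => nSlnl   [D → S l]
nSlnl => nFnllnl   [S → F n l]
nFnllnl => nnDnllnl   [F → n D]
nnDnllnl => nnnnllnl   [D → n]

S => Fnl => nDnl => nSlnl => nFnllnl => nnDnllnl => nnnnllnl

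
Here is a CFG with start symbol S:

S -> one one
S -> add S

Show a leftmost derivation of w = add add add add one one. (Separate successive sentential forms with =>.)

S => add S => add add S => add add add S => add add add add S => add add add add one one

S => add S   [S -> add S]
add S => add add S   [S -> add S]
add add S => add add add S   [S -> add S]
add add add S => add add add add S   [S -> add S]
add add add add S => add add add add one one   [S -> one one]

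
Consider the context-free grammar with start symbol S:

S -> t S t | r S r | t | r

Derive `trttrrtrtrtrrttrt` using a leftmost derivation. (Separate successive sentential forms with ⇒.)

S⇒tSt⇒trSrt⇒trtStrt⇒trttSttrt⇒trttrSrttrt⇒trttrrSrrttrt⇒trttrrtStrrttrt⇒trttrrtrSrtrrttrt⇒trttrrtrtrtrrttrt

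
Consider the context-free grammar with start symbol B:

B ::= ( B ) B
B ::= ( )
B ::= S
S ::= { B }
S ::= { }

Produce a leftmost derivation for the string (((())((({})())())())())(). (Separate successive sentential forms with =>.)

B => (B)B => ((B)B)B => (((B)B)B)B => (((())B)B)B => (((())(B)B)B)B => (((())((B)B)B)B)B => (((())(((B)B)B)B)B)B => (((())(((S)B)B)B)B)B => (((())((({})B)B)B)B)B => (((())((({})())B)B)B)B => (((())((({})())())B)B)B => (((())((({})())())())B)B => (((())((({})())())())())B => (((())((({})())())())())()

B => (B)B   [B ::= ( B ) B]
(B)B => ((B)B)B   [B ::= ( B ) B]
((B)B)B => (((B)B)B)B   [B ::= ( B ) B]
(((B)B)B)B => (((())B)B)B   [B ::= ( )]
(((())B)B)B => (((())(B)B)B)B   [B ::= ( B ) B]
(((())(B)B)B)B => (((())((B)B)B)B)B   [B ::= ( B ) B]
(((())((B)B)B)B)B => (((())(((B)B)B)B)B)B   [B ::= ( B ) B]
(((())(((B)B)B)B)B)B => (((())(((S)B)B)B)B)B   [B ::= S]
(((())(((S)B)B)B)B)B => (((())((({})B)B)B)B)B   [S ::= { }]
(((())((({})B)B)B)B)B => (((())((({})())B)B)B)B   [B ::= ( )]
(((())((({})())B)B)B)B => (((())((({})())())B)B)B   [B ::= ( )]
(((())((({})())())B)B)B => (((())((({})())())())B)B   [B ::= ( )]
(((())((({})())())())B)B => (((())((({})())())())())B   [B ::= ( )]
(((())((({})())())())())B => (((())((({})())())())())()   [B ::= ( )]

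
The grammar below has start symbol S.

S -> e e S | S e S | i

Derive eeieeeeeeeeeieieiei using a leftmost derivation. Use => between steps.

S => SeS => eeSeS => eeieS => eeieeeS => eeieeeeeS => eeieeeeeSeS => eeieeeeeSeSeS => eeieeeeeeeSeSeS => eeieeeeeeeSeSeSeS => eeieeeeeeeeeSeSeSeS => eeieeeeeeeeeieSeSeS => eeieeeeeeeeeieieSeS => eeieeeeeeeeeieieieS => eeieeeeeeeeeieieiei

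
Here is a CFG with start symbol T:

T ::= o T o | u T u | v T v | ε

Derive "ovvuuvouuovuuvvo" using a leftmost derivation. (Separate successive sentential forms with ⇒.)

T ⇒ oTo   [T ::= o T o]
oTo ⇒ ovTvo   [T ::= v T v]
ovTvo ⇒ ovvTvvo   [T ::= v T v]
ovvTvvo ⇒ ovvuTuvvo   [T ::= u T u]
ovvuTuvvo ⇒ ovvuuTuuvvo   [T ::= u T u]
ovvuuTuuvvo ⇒ ovvuuvTvuuvvo   [T ::= v T v]
ovvuuvTvuuvvo ⇒ ovvuuvoTovuuvvo   [T ::= o T o]
ovvuuvoTovuuvvo ⇒ ovvuuvouTuovuuvvo   [T ::= u T u]
ovvuuvouTuovuuvvo ⇒ ovvuuvouuovuuvvo   [T ::= ε]

T ⇒ oTo ⇒ ovTvo ⇒ ovvTvvo ⇒ ovvuTuvvo ⇒ ovvuuTuuvvo ⇒ ovvuuvTvuuvvo ⇒ ovvuuvoTovuuvvo ⇒ ovvuuvouTuovuuvvo ⇒ ovvuuvouuovuuvvo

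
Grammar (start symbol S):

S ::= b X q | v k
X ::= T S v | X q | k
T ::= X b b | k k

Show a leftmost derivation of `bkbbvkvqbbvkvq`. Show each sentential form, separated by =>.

S => bXq => bTSvq => bXbbSvq => bXqbbSvq => bTSvqbbSvq => bXbbSvqbbSvq => bkbbSvqbbSvq => bkbbvkvqbbSvq => bkbbvkvqbbvkvq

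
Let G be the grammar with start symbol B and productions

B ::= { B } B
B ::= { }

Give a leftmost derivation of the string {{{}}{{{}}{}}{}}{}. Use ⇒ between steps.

B ⇒ {B}B   [B ::= { B } B]
{B}B ⇒ {{B}B}B   [B ::= { B } B]
{{B}B}B ⇒ {{{}}B}B   [B ::= { }]
{{{}}B}B ⇒ {{{}}{B}B}B   [B ::= { B } B]
{{{}}{B}B}B ⇒ {{{}}{{B}B}B}B   [B ::= { B } B]
{{{}}{{B}B}B}B ⇒ {{{}}{{{}}B}B}B   [B ::= { }]
{{{}}{{{}}B}B}B ⇒ {{{}}{{{}}{}}B}B   [B ::= { }]
{{{}}{{{}}{}}B}B ⇒ {{{}}{{{}}{}}{}}B   [B ::= { }]
{{{}}{{{}}{}}{}}B ⇒ {{{}}{{{}}{}}{}}{}   [B ::= { }]

B ⇒ {B}B ⇒ {{B}B}B ⇒ {{{}}B}B ⇒ {{{}}{B}B}B ⇒ {{{}}{{B}B}B}B ⇒ {{{}}{{{}}B}B}B ⇒ {{{}}{{{}}{}}B}B ⇒ {{{}}{{{}}{}}{}}B ⇒ {{{}}{{{}}{}}{}}{}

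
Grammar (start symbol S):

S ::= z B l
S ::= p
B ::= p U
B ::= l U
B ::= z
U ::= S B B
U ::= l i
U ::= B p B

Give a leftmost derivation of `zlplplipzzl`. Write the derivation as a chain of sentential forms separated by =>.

S => zBl => zlUl => zlSBBl => zlpBBl => zlplUBl => zlplBpBBl => zlplpUpBBl => zlplplipBBl => zlplplipzBl => zlplplipzzl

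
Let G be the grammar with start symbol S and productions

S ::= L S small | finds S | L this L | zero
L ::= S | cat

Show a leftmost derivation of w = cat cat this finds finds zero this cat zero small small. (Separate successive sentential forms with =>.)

S => L S small   [S ::= L S small]
L S small => cat S small   [L ::= cat]
cat S small => cat L S small small   [S ::= L S small]
cat L S small small => cat S S small small   [L ::= S]
cat S S small small => cat L this L S small small   [S ::= L this L]
cat L this L S small small => cat S this L S small small   [L ::= S]
cat S this L S small small => cat L this L this L S small small   [S ::= L this L]
cat L this L this L S small small => cat cat this L this L S small small   [L ::= cat]
cat cat this L this L S small small => cat cat this S this L S small small   [L ::= S]
cat cat this S this L S small small => cat cat this finds S this L S small small   [S ::= finds S]
cat cat this finds S this L S small small => cat cat this finds finds S this L S small small   [S ::= finds S]
cat cat this finds finds S this L S small small => cat cat this finds finds zero this L S small small   [S ::= zero]
cat cat this finds finds zero this L S small small => cat cat this finds finds zero this cat S small small   [L ::= cat]
cat cat this finds finds zero this cat S small small => cat cat this finds finds zero this cat zero small small   [S ::= zero]

S => L S small => cat S small => cat L S small small => cat S S small small => cat L this L S small small => cat S this L S small small => cat L this L this L S small small => cat cat this L this L S small small => cat cat this S this L S small small => cat cat this finds S this L S small small => cat cat this finds finds S this L S small small => cat cat this finds finds zero this L S small small => cat cat this finds finds zero this cat S small small => cat cat this finds finds zero this cat zero small small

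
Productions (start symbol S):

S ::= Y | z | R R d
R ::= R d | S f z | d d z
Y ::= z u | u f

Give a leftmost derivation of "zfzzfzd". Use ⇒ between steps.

S ⇒ RRd ⇒ SfzRd ⇒ zfzRd ⇒ zfzSfzd ⇒ zfzzfzd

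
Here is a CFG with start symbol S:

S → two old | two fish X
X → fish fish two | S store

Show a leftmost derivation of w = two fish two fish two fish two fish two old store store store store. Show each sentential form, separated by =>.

S => two fish X   [S → two fish X]
two fish X => two fish S store   [X → S store]
two fish S store => two fish two fish X store   [S → two fish X]
two fish two fish X store => two fish two fish S store store   [X → S store]
two fish two fish S store store => two fish two fish two fish X store store   [S → two fish X]
two fish two fish two fish X store store => two fish two fish two fish S store store store   [X → S store]
two fish two fish two fish S store store store => two fish two fish two fish two fish X store store store   [S → two fish X]
two fish two fish two fish two fish X store store store => two fish two fish two fish two fish S store store store store   [X → S store]
two fish two fish two fish two fish S store store store store => two fish two fish two fish two fish two old store store store store   [S → two old]

S => two fish X => two fish S store => two fish two fish X store => two fish two fish S store store => two fish two fish two fish X store store => two fish two fish two fish S store store store => two fish two fish two fish two fish X store store store => two fish two fish two fish two fish S store store store store => two fish two fish two fish two fish two old store store store store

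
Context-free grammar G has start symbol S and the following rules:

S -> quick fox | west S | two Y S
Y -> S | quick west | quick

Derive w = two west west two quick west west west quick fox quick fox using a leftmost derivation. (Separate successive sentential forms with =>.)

S => two Y S   [S -> two Y S]
two Y S => two S S   [Y -> S]
two S S => two west S S   [S -> west S]
two west S S => two west west S S   [S -> west S]
two west west S S => two west west two Y S S   [S -> two Y S]
two west west two Y S S => two west west two quick west S S   [Y -> quick west]
two west west two quick west S S => two west west two quick west west S S   [S -> west S]
two west west two quick west west S S => two west west two quick west west west S S   [S -> west S]
two west west two quick west west west S S => two west west two quick west west west quick fox S   [S -> quick fox]
two west west two quick west west west quick fox S => two west west two quick west west west quick fox quick fox   [S -> quick fox]

S => two Y S => two S S => two west S S => two west west S S => two west west two Y S S => two west west two quick west S S => two west west two quick west west S S => two west west two quick west west west S S => two west west two quick west west west quick fox S => two west west two quick west west west quick fox quick fox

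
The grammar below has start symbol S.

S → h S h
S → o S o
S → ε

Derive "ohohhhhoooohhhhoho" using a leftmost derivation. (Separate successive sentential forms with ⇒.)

S ⇒ oSo ⇒ ohSho ⇒ ohoSoho ⇒ ohohShoho ⇒ ohohhShhoho ⇒ ohohhhShhhoho ⇒ ohohhhhShhhhoho ⇒ ohohhhhoSohhhhoho ⇒ ohohhhhooSoohhhhoho ⇒ ohohhhhoooohhhhoho

S ⇒ oSo   [S → o S o]
oSo ⇒ ohSho   [S → h S h]
ohSho ⇒ ohoSoho   [S → o S o]
ohoSoho ⇒ ohohShoho   [S → h S h]
ohohShoho ⇒ ohohhShhoho   [S → h S h]
ohohhShhoho ⇒ ohohhhShhhoho   [S → h S h]
ohohhhShhhoho ⇒ ohohhhhShhhhoho   [S → h S h]
ohohhhhShhhhoho ⇒ ohohhhhoSohhhhoho   [S → o S o]
ohohhhhoSohhhhoho ⇒ ohohhhhooSoohhhhoho   [S → o S o]
ohohhhhooSoohhhhoho ⇒ ohohhhhoooohhhhoho   [S → ε]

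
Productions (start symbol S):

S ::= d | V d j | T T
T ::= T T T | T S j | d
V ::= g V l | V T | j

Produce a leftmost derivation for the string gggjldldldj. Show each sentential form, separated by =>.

S => Vdj => gVldj => gVTldj => ggVlTldj => ggVTlTldj => gggVlTlTldj => gggjlTlTldj => gggjldlTldj => gggjldldldj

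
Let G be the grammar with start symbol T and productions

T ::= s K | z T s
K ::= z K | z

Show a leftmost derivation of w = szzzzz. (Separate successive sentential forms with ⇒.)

T ⇒ sK   [T ::= s K]
sK ⇒ szK   [K ::= z K]
szK ⇒ szzK   [K ::= z K]
szzK ⇒ szzzK   [K ::= z K]
szzzK ⇒ szzzzK   [K ::= z K]
szzzzK ⇒ szzzzz   [K ::= z]

T⇒sK⇒szK⇒szzK⇒szzzK⇒szzzzK⇒szzzzz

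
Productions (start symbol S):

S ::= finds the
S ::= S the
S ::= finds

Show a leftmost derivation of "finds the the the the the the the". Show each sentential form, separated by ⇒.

S ⇒ S the ⇒ S the the ⇒ S the the the ⇒ S the the the the ⇒ S the the the the the ⇒ S the the the the the the ⇒ finds the the the the the the the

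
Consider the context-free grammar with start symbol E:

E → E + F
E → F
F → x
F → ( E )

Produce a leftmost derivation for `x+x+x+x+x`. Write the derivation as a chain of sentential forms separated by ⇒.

E ⇒ E+F   [E → E + F]
E+F ⇒ E+F+F   [E → E + F]
E+F+F ⇒ E+F+F+F   [E → E + F]
E+F+F+F ⇒ E+F+F+F+F   [E → E + F]
E+F+F+F+F ⇒ F+F+F+F+F   [E → F]
F+F+F+F+F ⇒ x+F+F+F+F   [F → x]
x+F+F+F+F ⇒ x+x+F+F+F   [F → x]
x+x+F+F+F ⇒ x+x+x+F+F   [F → x]
x+x+x+F+F ⇒ x+x+x+x+F   [F → x]
x+x+x+x+F ⇒ x+x+x+x+x   [F → x]

E ⇒ E+F ⇒ E+F+F ⇒ E+F+F+F ⇒ E+F+F+F+F ⇒ F+F+F+F+F ⇒ x+F+F+F+F ⇒ x+x+F+F+F ⇒ x+x+x+F+F ⇒ x+x+x+x+F ⇒ x+x+x+x+x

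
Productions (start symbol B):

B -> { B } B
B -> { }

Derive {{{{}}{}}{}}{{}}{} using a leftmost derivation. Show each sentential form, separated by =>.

B => {B}B   [B -> { B } B]
{B}B => {{B}B}B   [B -> { B } B]
{{B}B}B => {{{B}B}B}B   [B -> { B } B]
{{{B}B}B}B => {{{{}}B}B}B   [B -> { }]
{{{{}}B}B}B => {{{{}}{}}B}B   [B -> { }]
{{{{}}{}}B}B => {{{{}}{}}{}}B   [B -> { }]
{{{{}}{}}{}}B => {{{{}}{}}{}}{B}B   [B -> { B } B]
{{{{}}{}}{}}{B}B => {{{{}}{}}{}}{{}}B   [B -> { }]
{{{{}}{}}{}}{{}}B => {{{{}}{}}{}}{{}}{}   [B -> { }]

B => {B}B => {{B}B}B => {{{B}B}B}B => {{{{}}B}B}B => {{{{}}{}}B}B => {{{{}}{}}{}}B => {{{{}}{}}{}}{B}B => {{{{}}{}}{}}{{}}B => {{{{}}{}}{}}{{}}{}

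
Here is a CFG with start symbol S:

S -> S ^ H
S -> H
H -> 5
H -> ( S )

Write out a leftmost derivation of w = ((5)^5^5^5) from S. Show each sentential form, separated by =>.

S => H => (S) => (S^H) => (S^H^H) => (S^H^H^H) => (H^H^H^H) => ((S)^H^H^H) => ((H)^H^H^H) => ((5)^H^H^H) => ((5)^5^H^H) => ((5)^5^5^H) => ((5)^5^5^5)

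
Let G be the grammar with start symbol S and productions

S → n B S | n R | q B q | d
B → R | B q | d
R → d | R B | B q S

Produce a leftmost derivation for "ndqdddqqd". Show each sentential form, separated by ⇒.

S ⇒ nR   [S → n R]
nR ⇒ nBqS   [R → B q S]
nBqS ⇒ nBqqS   [B → B q]
nBqqS ⇒ nRqqS   [B → R]
nRqqS ⇒ nRBqqS   [R → R B]
nRBqqS ⇒ nRBBqqS   [R → R B]
nRBBqqS ⇒ nBqSBBqqS   [R → B q S]
nBqSBBqqS ⇒ ndqSBBqqS   [B → d]
ndqSBBqqS ⇒ ndqdBBqqS   [S → d]
ndqdBBqqS ⇒ ndqddBqqS   [B → d]
ndqddBqqS ⇒ ndqdddqqS   [B → d]
ndqdddqqS ⇒ ndqdddqqd   [S → d]

S ⇒ nR ⇒ nBqS ⇒ nBqqS ⇒ nRqqS ⇒ nRBqqS ⇒ nRBBqqS ⇒ nBqSBBqqS ⇒ ndqSBBqqS ⇒ ndqdBBqqS ⇒ ndqddBqqS ⇒ ndqdddqqS ⇒ ndqdddqqd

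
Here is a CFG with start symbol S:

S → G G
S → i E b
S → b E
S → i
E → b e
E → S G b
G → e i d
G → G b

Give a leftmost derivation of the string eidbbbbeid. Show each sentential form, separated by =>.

S => GG => GbG => GbbG => GbbbG => GbbbbG => eidbbbbG => eidbbbbeid

S => GG   [S → G G]
GG => GbG   [G → G b]
GbG => GbbG   [G → G b]
GbbG => GbbbG   [G → G b]
GbbbG => GbbbbG   [G → G b]
GbbbbG => eidbbbbG   [G → e i d]
eidbbbbG => eidbbbbeid   [G → e i d]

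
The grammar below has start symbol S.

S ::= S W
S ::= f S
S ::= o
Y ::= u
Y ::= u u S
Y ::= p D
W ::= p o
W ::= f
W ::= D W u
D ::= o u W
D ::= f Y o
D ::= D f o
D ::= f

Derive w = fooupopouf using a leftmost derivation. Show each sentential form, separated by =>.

S=>fS=>fSW=>fSWW=>foWW=>foDWuW=>foouWWuW=>fooupoWuW=>fooupopouW=>fooupopouf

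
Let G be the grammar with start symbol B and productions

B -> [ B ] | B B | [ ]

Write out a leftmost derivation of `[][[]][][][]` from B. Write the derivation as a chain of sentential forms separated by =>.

B=>BB=>BBB=>[]BB=>[]BBB=>[]BBBB=>[][B]BBB=>[][[]]BBB=>[][[]][]BB=>[][[]][][]B=>[][[]][][][]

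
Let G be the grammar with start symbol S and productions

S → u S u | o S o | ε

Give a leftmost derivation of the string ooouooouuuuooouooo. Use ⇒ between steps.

S ⇒ oSo ⇒ ooSoo ⇒ oooSooo ⇒ ooouSuooo ⇒ ooouoSouooo ⇒ ooouooSoouooo ⇒ ooouoooSooouooo ⇒ ooouooouSuooouooo ⇒ ooouooouuSuuooouooo ⇒ ooouooouuuuooouooo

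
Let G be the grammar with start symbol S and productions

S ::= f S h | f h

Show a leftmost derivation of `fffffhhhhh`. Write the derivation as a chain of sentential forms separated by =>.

S=>fSh=>ffShh=>fffShhh=>ffffShhhh=>fffffhhhhh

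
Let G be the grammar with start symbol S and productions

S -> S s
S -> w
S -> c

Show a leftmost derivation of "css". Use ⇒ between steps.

S ⇒ Ss   [S -> S s]
Ss ⇒ Sss   [S -> S s]
Sss ⇒ css   [S -> c]

S ⇒ Ss ⇒ Sss ⇒ css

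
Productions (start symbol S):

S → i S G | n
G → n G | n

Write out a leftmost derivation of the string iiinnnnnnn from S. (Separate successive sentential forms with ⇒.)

S ⇒ iSG ⇒ iiSGG ⇒ iiiSGGG ⇒ iiinGGG ⇒ iiinnGGG ⇒ iiinnnGGG ⇒ iiinnnnGGG ⇒ iiinnnnnGG ⇒ iiinnnnnnG ⇒ iiinnnnnnn

S ⇒ iSG   [S → i S G]
iSG ⇒ iiSGG   [S → i S G]
iiSGG ⇒ iiiSGGG   [S → i S G]
iiiSGGG ⇒ iiinGGG   [S → n]
iiinGGG ⇒ iiinnGGG   [G → n G]
iiinnGGG ⇒ iiinnnGGG   [G → n G]
iiinnnGGG ⇒ iiinnnnGGG   [G → n G]
iiinnnnGGG ⇒ iiinnnnnGG   [G → n]
iiinnnnnGG ⇒ iiinnnnnnG   [G → n]
iiinnnnnnG ⇒ iiinnnnnnn   [G → n]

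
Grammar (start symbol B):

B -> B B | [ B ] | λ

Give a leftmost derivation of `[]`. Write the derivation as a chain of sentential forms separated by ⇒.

B ⇒ BB ⇒ BBB ⇒ BBBB ⇒ BBBBB ⇒ BBBBBB ⇒ [B]BBBBB ⇒ []BBBBB ⇒ []BBBB ⇒ []BBB ⇒ []BB ⇒ []B ⇒ []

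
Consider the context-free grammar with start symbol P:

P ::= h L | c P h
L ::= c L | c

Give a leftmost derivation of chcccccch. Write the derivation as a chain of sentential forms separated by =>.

P => cPh => chLh => chcLh => chccLh => chcccLh => chccccLh => chcccccLh => chcccccch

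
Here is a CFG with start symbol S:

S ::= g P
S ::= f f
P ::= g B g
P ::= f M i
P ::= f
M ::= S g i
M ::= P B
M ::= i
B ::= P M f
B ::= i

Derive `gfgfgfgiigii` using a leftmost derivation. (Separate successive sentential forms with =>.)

S => gP => gfMi => gfSgii => gfgPgii => gfgfMigii => gfgfSgiigii => gfgfgPgiigii => gfgfgfgiigii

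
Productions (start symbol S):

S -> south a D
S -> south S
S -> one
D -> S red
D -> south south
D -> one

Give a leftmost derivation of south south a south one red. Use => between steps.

S => south S => south south a D => south south a S red => south south a south S red => south south a south one red

S => south S   [S -> south S]
south S => south south a D   [S -> south a D]
south south a D => south south a S red   [D -> S red]
south south a S red => south south a south S red   [S -> south S]
south south a south S red => south south a south one red   [S -> one]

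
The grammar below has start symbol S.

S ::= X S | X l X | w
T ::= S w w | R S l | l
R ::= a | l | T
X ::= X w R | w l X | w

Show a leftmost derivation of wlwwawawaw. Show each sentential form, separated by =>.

S => XS   [S ::= X S]
XS => wlXS   [X ::= w l X]
wlXS => wlXwRS   [X ::= X w R]
wlXwRS => wlXwRwRS   [X ::= X w R]
wlXwRwRS => wlXwRwRwRS   [X ::= X w R]
wlXwRwRwRS => wlwwRwRwRS   [X ::= w]
wlwwRwRwRS => wlwwawRwRS   [R ::= a]
wlwwawRwRS => wlwwawawRS   [R ::= a]
wlwwawawRS => wlwwawawaS   [R ::= a]
wlwwawawaS => wlwwawawaw   [S ::= w]

S=>XS=>wlXS=>wlXwRS=>wlXwRwRS=>wlXwRwRwRS=>wlwwRwRwRS=>wlwwawRwRS=>wlwwawawRS=>wlwwawawaS=>wlwwawawaw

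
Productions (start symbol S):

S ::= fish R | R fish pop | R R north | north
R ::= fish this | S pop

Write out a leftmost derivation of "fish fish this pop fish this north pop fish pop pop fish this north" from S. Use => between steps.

S => R R north   [S ::= R R north]
R R north => S pop R north   [R ::= S pop]
S pop R north => R fish pop pop R north   [S ::= R fish pop]
R fish pop pop R north => S pop fish pop pop R north   [R ::= S pop]
S pop fish pop pop R north => R R north pop fish pop pop R north   [S ::= R R north]
R R north pop fish pop pop R north => S pop R north pop fish pop pop R north   [R ::= S pop]
S pop R north pop fish pop pop R north => fish R pop R north pop fish pop pop R north   [S ::= fish R]
fish R pop R north pop fish pop pop R north => fish fish this pop R north pop fish pop pop R north   [R ::= fish this]
fish fish this pop R north pop fish pop pop R north => fish fish this pop fish this north pop fish pop pop R north   [R ::= fish this]
fish fish this pop fish this north pop fish pop pop R north => fish fish this pop fish this north pop fish pop pop fish this north   [R ::= fish this]

S => R R north => S pop R north => R fish pop pop R north => S pop fish pop pop R north => R R north pop fish pop pop R north => S pop R north pop fish pop pop R north => fish R pop R north pop fish pop pop R north => fish fish this pop R north pop fish pop pop R north => fish fish this pop fish this north pop fish pop pop R north => fish fish this pop fish this north pop fish pop pop fish this north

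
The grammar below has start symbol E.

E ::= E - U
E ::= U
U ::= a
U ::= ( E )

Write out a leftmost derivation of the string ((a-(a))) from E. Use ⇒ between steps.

E ⇒ U   [E ::= U]
U ⇒ (E)   [U ::= ( E )]
(E) ⇒ (U)   [E ::= U]
(U) ⇒ ((E))   [U ::= ( E )]
((E)) ⇒ ((E-U))   [E ::= E - U]
((E-U)) ⇒ ((U-U))   [E ::= U]
((U-U)) ⇒ ((a-U))   [U ::= a]
((a-U)) ⇒ ((a-(E)))   [U ::= ( E )]
((a-(E))) ⇒ ((a-(U)))   [E ::= U]
((a-(U))) ⇒ ((a-(a)))   [U ::= a]

E ⇒ U ⇒ (E) ⇒ (U) ⇒ ((E)) ⇒ ((E-U)) ⇒ ((U-U)) ⇒ ((a-U)) ⇒ ((a-(E))) ⇒ ((a-(U))) ⇒ ((a-(a)))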